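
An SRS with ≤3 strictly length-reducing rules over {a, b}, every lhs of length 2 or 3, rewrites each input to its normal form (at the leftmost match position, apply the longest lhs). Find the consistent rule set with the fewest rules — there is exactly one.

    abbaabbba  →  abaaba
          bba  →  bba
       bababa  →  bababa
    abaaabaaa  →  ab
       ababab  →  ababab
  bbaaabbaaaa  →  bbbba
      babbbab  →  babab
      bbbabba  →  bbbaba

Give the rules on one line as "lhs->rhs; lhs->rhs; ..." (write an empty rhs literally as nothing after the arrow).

  | abbaabbba => abaabbba => abaabba => abaaba
  | bba
  | bababa
  | abaaabaaa => abbaaa => abaaa => ab

aaa->; abb->ab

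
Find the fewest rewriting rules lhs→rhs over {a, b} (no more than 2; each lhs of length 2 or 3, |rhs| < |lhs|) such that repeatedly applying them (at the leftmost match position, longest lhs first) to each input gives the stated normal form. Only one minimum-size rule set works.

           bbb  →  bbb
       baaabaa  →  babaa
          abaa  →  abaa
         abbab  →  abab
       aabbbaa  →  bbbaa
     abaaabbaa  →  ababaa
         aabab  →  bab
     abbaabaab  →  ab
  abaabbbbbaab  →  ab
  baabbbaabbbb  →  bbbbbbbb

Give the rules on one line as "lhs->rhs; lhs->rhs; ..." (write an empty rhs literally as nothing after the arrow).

aab->b; abb->ab

  | bbb
  | baaabaa => babaa
  | abaa
  | abbab => abab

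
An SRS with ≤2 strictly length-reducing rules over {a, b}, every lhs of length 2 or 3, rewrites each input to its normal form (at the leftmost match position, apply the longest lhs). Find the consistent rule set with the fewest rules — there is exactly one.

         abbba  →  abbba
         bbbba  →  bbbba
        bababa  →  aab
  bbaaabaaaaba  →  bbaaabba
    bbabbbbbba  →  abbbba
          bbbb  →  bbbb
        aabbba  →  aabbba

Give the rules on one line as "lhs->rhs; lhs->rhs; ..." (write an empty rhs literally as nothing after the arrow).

aba->ab; bab->a

  | abbba
  | bbbba
  | bababa => aaba => aab
  | bbaaabaaaaba => bbaaabaaaba => bbaaabaaba => bbaaababa => bbaaabba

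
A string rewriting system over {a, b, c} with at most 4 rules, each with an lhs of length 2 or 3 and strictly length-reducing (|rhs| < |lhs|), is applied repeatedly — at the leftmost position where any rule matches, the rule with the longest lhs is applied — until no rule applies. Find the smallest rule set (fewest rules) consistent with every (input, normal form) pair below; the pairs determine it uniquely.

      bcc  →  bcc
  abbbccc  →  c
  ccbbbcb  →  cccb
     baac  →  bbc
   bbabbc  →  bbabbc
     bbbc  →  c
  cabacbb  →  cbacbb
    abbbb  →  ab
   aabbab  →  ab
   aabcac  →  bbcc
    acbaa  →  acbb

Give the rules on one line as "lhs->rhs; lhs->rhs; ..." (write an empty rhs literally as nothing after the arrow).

aa->b; acc->; bbb->; ca->c

  | bcc
  | abbbccc => accc => c
  | ccbbbcb => cccb
  | baac => bbc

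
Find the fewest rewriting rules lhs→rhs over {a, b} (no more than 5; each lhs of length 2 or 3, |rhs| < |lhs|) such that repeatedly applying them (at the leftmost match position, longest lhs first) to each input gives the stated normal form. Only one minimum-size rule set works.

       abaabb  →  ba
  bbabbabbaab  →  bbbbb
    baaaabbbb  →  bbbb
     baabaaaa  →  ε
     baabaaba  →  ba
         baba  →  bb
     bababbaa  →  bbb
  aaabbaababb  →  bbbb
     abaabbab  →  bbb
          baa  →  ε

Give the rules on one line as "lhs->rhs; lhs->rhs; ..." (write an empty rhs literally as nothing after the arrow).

aa->; ab->a; aba->b; baa->

  | abaabb => babb => bab => ba
  | bbabbabbaab => bbababbaab => bbbbbaab => bbbbb
  | baaaabbbb => aabbbb => bbbb
  | baabaaaa => baaaa => aa => ε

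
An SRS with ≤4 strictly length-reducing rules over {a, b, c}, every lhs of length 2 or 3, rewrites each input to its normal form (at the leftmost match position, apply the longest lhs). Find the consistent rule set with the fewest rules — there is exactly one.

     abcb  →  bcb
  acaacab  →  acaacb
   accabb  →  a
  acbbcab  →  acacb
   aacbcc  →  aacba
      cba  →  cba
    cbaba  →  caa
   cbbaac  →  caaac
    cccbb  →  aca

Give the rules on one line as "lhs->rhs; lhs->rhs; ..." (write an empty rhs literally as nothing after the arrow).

ab->b; bb->a; cc->a

  | abcb => bcb
  | acaacab => acaacb
  | accabb => aaabb => aabb => abb => bb => a
  | acbbcab => acacab => acacb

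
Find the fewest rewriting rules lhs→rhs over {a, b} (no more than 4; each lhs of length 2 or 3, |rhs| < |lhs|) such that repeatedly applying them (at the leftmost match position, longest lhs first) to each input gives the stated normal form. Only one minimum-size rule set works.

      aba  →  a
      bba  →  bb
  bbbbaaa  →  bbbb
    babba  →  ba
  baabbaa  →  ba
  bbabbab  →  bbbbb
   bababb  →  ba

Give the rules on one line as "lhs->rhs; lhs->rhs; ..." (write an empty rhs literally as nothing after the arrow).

  | aba => aa => a
  | bba => bb
  | bbbbaaa => bbbbaa => bbbba => bbbb
  | babba => baba => baa => ba

aa->a; ab->a; bba->bb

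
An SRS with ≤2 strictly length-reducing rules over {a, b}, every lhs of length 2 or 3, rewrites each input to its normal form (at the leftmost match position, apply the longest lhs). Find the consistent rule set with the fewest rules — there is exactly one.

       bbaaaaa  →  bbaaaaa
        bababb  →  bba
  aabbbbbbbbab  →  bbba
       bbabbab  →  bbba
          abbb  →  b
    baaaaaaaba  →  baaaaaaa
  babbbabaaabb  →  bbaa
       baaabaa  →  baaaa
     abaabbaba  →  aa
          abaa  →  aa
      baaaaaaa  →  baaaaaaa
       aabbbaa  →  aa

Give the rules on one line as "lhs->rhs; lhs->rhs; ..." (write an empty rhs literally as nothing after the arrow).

  | bbaaaaa
  | bababb => babb => bba
  | aabbbbbbbbab => ababbbbbbab => abbbbbbab => babbbbab => bbabbab => bbbaab => bbba
  | bbabbab => bbbaab => bbba

ab->; abb->ba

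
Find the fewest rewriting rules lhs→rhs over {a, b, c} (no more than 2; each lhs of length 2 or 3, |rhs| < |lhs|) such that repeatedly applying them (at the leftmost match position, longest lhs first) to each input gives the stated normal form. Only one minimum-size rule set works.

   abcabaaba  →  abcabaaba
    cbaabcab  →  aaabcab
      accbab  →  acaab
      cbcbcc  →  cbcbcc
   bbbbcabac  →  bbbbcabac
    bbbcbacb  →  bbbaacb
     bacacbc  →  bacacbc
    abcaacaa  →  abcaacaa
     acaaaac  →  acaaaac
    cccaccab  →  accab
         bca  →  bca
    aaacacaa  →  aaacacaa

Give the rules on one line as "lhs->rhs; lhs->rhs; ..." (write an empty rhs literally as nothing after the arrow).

  | abcabaaba
  | cbaabcab => aaabcab
  | accbab => acaab
  | cbcbcc

cba->aa; ccc->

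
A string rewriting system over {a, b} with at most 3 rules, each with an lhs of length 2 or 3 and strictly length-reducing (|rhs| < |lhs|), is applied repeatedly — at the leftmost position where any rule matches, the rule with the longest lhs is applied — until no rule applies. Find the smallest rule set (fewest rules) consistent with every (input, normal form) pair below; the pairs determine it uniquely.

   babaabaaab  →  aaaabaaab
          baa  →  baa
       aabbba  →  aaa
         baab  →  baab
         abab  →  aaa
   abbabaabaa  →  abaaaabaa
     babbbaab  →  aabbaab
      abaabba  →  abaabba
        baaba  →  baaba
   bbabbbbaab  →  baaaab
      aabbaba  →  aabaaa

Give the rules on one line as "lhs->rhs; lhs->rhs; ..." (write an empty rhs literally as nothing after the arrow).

bab->aa; bbb->

  | babaabaaab => aaaabaaab
  | baa
  | aabbba => aaa
  | baab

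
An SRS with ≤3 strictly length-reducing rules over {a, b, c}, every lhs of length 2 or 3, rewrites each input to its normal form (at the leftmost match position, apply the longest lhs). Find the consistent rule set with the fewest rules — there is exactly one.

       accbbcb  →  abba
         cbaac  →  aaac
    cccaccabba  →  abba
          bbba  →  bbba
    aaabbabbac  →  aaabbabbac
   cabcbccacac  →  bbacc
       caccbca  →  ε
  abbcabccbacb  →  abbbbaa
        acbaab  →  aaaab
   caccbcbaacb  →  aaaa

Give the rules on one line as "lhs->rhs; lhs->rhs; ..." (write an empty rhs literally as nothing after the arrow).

  | accbbcb => acabcb => abbcb => abba
  | cbaac => aaac
  | cccaccabba => ccccabba => cccbbba => ccabba => cbbba => abba
  | bbba

ca->; cab->bb; cb->a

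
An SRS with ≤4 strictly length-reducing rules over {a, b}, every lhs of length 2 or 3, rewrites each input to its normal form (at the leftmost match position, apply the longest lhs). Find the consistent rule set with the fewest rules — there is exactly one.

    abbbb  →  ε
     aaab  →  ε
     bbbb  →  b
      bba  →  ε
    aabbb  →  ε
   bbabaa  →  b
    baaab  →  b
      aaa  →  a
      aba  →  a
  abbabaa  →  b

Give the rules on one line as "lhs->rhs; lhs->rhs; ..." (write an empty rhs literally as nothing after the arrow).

  | abbbb => bbb => ab => ε
  | aaab => ab => ε
  | bbbb => abb => b
  | bba => aa => ε

aa->; ab->; bb->a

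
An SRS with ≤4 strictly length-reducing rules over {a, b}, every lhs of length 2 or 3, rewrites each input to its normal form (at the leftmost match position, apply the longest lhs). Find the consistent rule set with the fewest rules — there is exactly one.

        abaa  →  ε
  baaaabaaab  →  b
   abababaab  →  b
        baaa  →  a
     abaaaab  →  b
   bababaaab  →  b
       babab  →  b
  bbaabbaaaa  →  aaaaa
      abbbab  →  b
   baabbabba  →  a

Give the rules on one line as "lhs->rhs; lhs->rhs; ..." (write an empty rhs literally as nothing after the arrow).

  | abaa => baa => ε
  | baaaabaaab => aabaaab => abaaab => baaab => ab => b
  | abababaab => bababaab => ababaab => babaab => abaab => baab => b
  | baaa => a

ab->b; ba->a; baa->; bbb->a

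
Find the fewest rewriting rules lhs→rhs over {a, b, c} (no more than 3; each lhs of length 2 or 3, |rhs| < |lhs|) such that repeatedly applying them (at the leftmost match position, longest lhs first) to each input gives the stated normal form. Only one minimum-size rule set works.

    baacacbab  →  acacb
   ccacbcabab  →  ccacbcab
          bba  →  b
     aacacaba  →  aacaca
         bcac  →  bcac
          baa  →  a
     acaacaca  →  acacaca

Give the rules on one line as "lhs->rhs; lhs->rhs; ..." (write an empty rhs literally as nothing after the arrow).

  | baacacbab => acacbab => acacb
  | ccacbcabab => ccacbcab
  | bba => b
  | aacacaba => aacaca

ba->; caa->ca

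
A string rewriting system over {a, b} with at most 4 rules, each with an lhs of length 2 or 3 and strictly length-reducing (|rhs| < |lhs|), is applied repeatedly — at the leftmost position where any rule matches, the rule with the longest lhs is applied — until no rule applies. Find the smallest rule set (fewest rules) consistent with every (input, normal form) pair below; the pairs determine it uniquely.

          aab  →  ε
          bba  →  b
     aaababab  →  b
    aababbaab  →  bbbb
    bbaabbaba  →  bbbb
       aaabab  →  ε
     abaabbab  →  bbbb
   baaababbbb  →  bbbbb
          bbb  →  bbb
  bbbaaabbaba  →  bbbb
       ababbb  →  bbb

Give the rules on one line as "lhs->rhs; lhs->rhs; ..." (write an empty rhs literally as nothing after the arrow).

  | aab => ε
  | bba => b
  | aaababab => aabab => ab => b
  | aababbaab => abbaab => bbaab => bbbb

aab->; ab->b; ba->; baa->bb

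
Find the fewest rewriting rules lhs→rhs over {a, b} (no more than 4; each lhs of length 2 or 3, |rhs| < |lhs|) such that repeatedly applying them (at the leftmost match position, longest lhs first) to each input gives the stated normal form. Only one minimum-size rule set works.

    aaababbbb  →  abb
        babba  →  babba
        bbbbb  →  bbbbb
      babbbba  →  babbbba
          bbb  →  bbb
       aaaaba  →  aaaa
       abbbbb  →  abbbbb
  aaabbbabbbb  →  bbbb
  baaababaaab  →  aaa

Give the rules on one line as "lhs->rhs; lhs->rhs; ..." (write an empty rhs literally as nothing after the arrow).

aab->a; aba->; baa->a

  | aaababbbb => aaabbbb => aabbb => abb
  | babba
  | bbbbb
  | babbbba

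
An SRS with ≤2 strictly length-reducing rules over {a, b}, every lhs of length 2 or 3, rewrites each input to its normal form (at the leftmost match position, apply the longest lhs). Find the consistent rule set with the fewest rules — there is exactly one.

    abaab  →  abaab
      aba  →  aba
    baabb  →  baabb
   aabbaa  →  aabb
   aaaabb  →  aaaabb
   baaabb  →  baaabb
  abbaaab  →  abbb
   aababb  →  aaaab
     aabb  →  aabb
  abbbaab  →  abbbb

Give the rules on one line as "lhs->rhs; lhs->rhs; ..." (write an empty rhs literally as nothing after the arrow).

bab->aa; bba->bb

  | abaab
  | aba
  | baabb
  | aabbaa => aabba => aabb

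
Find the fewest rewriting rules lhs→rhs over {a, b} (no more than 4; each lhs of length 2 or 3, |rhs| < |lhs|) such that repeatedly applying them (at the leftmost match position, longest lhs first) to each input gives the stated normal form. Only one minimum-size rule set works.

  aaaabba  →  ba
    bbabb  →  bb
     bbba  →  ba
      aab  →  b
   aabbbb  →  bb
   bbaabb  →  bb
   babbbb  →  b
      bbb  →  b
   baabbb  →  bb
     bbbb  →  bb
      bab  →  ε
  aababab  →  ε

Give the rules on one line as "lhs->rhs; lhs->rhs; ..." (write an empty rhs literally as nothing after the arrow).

aa->; aaa->ba; bab->aa; bbb->b

  | aaaabba => baabba => bbba => ba
  | bbabb => baab => bb
  | bbba => ba
  | aab => b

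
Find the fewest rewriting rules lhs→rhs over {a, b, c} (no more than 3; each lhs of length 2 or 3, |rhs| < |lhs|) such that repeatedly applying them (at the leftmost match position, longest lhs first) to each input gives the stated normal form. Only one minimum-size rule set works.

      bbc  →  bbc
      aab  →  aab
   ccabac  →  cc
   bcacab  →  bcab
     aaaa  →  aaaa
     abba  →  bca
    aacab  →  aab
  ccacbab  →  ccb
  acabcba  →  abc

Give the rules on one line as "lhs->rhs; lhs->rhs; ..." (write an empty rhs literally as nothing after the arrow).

abb->bc; ac->; ba->

  | bbc
  | aab
  | ccabac => ccac => cc
  | bcacab => bcab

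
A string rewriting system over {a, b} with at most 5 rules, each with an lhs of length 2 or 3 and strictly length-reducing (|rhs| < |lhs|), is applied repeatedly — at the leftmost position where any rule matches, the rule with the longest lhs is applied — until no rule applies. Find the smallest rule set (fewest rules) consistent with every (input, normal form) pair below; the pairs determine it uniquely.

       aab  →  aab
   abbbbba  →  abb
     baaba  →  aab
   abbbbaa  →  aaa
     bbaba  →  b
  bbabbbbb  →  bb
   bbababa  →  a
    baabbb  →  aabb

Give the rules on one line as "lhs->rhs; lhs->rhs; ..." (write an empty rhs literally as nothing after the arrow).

ba->b; baa->aa; bab->; bbb->bb

  | aab
  | abbbbba => abbbba => abbba => abba => abb
  | baaba => aaba => aab
  | abbbbaa => abbbaa => abbaa => abaa => aaa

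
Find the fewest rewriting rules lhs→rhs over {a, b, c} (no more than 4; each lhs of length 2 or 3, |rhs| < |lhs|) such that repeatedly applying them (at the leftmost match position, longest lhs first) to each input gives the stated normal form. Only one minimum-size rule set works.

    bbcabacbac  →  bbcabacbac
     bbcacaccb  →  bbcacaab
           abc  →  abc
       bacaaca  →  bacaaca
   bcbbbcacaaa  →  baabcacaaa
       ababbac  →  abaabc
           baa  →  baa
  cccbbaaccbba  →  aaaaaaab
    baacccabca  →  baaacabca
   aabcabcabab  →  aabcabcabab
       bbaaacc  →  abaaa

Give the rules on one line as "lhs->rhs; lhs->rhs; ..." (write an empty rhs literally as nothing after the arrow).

bba->ab; cbb->aa; cc->a

  | bbcabacbac
  | bbcacaccb => bbcacaab
  | abc
  | bacaaca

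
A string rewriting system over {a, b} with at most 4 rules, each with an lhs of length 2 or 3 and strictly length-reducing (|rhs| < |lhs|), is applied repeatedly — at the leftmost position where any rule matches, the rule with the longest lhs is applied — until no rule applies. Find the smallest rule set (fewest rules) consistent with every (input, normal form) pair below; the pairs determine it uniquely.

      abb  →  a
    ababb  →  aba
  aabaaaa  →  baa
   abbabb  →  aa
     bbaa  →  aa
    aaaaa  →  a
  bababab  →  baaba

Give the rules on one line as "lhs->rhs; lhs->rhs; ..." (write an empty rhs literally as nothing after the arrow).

aaa->ba; bab->ba; bb->

  | abb => a
  | ababb => abab => aba
  | aabaaaa => aabbaa => aaaa => baa
  | abbabb => aabb => aa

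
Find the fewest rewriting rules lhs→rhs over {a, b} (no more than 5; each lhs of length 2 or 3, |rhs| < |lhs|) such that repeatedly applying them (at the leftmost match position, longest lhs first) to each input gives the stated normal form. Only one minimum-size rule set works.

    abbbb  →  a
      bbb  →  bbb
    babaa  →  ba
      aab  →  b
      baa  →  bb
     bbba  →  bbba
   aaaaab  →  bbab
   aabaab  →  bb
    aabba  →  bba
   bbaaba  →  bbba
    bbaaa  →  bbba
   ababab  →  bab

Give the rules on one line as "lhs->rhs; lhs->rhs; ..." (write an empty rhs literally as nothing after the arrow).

aa->b; aab->b; aba->; abb->a

  | abbbb => abb => a
  | bbb
  | babaa => ba
  | aab => b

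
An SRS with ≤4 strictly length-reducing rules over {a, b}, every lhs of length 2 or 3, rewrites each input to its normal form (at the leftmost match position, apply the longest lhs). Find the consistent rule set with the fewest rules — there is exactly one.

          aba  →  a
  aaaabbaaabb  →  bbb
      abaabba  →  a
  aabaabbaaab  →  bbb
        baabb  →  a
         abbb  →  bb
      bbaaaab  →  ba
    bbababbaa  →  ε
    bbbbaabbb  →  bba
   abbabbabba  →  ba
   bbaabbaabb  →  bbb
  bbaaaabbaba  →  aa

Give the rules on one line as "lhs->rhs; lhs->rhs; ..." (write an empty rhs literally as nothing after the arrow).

  | aba => a
  | aaaabbaaabb => abbaaabb => baaabb => bbb
  | abaabba => aabba => aba => a
  | aabaabbaaab => aaabbaaab => bbaaab => bbb

aaa->; ab->; bab->a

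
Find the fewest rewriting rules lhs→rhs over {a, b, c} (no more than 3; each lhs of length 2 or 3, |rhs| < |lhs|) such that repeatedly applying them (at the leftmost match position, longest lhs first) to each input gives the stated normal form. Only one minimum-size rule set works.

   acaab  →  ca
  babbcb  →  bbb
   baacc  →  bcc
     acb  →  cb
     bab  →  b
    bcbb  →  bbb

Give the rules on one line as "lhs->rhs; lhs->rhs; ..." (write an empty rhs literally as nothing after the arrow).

  | acaab => caab => ca
  | babbcb => bbcb => bbb
  | baacc => bacc => bcc
  | acb => cb

ab->; ac->c; bcb->bb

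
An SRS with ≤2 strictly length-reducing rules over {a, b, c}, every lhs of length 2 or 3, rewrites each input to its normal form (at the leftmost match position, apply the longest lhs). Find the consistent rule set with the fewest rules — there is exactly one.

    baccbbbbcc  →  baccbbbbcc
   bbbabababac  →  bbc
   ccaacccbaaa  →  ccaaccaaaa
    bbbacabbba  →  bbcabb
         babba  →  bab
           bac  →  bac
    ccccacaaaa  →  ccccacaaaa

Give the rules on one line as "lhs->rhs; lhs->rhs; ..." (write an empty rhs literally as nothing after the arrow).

bba->b; cba->aa

  | baccbbbbcc
  | bbbabababac => bbbababac => bbbabac => bbbac => bbc
  | ccaacccbaaa => ccaaccaaaa
  | bbbacabbba => bbcabbba => bbcabb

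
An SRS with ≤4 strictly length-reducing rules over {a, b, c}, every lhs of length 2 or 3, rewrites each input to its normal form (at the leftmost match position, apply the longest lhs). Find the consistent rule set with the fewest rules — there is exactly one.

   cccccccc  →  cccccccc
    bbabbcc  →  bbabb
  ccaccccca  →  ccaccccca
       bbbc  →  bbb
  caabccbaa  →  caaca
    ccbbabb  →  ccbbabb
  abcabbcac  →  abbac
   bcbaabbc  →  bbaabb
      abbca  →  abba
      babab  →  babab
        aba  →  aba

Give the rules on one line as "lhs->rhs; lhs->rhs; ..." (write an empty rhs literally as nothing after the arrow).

abc->; bc->b; cba->ac

  | cccccccc
  | bbabbcc => bbabbc => bbabb
  | ccaccccca
  | bbbc => bbb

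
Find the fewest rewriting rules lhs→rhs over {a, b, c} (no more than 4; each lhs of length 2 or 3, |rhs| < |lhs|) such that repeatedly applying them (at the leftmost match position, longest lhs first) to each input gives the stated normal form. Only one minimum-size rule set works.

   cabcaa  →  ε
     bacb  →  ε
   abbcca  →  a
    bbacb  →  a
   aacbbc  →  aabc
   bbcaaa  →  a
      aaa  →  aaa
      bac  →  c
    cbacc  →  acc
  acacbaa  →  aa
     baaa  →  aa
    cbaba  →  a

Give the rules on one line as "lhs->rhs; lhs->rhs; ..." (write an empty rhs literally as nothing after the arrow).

ba->; bb->; ca->b; cb->

  | cabcaa => bbcaa => caa => ba => ε
  | bacb => cb => ε
  | abbcca => acca => acb => a
  | bbacb => acb => a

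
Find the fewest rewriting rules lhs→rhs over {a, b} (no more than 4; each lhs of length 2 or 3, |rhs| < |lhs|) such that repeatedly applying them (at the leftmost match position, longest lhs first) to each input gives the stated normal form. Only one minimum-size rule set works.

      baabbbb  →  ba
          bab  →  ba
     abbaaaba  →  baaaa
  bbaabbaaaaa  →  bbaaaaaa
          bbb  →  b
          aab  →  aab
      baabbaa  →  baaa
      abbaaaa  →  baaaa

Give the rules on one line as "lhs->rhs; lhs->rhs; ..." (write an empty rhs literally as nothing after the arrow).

aba->aa; abb->b; bab->ba; bbb->b

  | baabbbb => babbb => babb => bab => ba
  | bab => ba
  | abbaaaba => baaaba => baaaa
  | bbaabbaaaaa => bbabaaaaa => bbaaaaaa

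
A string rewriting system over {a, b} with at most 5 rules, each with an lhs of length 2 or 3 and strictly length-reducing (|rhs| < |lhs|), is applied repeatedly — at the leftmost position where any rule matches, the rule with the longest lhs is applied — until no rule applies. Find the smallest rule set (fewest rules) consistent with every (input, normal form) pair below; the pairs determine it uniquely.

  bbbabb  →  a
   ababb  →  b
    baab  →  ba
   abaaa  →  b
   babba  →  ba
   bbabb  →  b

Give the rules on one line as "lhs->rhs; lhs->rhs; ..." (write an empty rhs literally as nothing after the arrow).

aaa->bb; ab->; bb->b; bbb->aa

  | bbbabb => aaabb => bbbb => aab => a
  | ababb => abb => b
  | baab => ba
  | abaaa => aaa => bb => b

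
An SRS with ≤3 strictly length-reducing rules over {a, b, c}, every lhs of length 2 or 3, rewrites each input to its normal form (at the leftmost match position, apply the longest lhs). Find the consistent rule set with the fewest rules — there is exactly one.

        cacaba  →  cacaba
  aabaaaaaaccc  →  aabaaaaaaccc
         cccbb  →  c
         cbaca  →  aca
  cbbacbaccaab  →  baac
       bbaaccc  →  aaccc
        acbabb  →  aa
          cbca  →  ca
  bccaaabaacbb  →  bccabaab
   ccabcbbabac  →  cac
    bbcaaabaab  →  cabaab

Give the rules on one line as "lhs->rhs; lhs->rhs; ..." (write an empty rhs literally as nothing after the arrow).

bb->; caa->c; cb->

  | cacaba
  | aabaaaaaaccc
  | cccbb => ccb => c
  | cbaca => aca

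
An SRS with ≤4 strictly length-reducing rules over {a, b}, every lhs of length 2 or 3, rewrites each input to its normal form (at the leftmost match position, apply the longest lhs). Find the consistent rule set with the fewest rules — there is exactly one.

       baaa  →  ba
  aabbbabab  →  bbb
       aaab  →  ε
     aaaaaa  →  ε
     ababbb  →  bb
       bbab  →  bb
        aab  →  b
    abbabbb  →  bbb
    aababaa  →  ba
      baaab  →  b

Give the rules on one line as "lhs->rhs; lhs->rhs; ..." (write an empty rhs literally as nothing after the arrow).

  | baaa => baa => ba
  | aabbbabab => bbbabab => bbbab => bbb
  | aaab => ab => ε
  | aaaaaa => aaaa => aa => ε

aa->; ab->; baa->ba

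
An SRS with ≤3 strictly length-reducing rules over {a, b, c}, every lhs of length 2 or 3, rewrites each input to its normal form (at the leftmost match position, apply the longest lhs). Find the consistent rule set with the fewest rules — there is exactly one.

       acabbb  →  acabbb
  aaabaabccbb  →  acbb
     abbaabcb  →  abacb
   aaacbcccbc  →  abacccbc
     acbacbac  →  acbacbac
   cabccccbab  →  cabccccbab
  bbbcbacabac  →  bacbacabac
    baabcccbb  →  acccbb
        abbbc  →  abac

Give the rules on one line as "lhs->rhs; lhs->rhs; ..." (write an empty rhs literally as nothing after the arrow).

aab->b; aac->bb; bbc->ac

  | acabbb
  | aaabaabccbb => abaabccbb => abbccbb => aaccbb => bbcbb => acbb
  | abbaabcb => abbbcb => abacb
  | aaacbcccbc => abbbcccbc => abacccbc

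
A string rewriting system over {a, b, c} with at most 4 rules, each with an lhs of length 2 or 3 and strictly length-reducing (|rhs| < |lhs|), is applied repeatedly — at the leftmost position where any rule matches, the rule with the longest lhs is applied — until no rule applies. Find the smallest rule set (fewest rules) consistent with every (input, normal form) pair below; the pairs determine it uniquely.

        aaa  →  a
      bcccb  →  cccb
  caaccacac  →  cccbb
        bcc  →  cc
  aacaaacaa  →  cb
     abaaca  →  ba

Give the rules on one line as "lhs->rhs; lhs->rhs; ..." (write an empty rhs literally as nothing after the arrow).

aa->; ac->b; bc->c

  | aaa => a
  | bcccb => cccb
  | caaccacac => cccacac => cccbac => cccbb
  | bcc => cc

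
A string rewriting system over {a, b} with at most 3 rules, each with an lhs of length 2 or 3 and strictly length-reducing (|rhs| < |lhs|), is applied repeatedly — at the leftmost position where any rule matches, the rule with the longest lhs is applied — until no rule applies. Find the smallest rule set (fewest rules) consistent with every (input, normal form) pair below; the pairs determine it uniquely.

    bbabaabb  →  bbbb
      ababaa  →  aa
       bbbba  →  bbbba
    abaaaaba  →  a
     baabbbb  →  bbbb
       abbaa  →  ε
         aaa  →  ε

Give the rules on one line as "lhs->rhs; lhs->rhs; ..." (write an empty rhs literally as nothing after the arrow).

  | bbabaabb => bbaaabb => bbbb
  | ababaa => aabaa => aa
  | bbbba
  | abaaaaba => aaaaaba => aaba => a

aaa->; aab->; ab->a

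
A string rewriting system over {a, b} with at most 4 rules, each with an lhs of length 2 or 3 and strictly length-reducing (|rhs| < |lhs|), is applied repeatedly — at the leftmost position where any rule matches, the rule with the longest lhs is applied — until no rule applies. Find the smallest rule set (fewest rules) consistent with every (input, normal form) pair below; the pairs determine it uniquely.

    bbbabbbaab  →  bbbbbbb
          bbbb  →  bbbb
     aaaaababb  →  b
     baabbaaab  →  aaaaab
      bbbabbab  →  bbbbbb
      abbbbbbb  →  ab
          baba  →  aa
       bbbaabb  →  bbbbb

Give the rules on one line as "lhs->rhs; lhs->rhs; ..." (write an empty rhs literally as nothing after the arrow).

aba->b; abb->ba; bab->a; bba->bb

  | bbbabbbaab => bbbbbbaab => bbbbbbab => bbbbbbb
  | bbbb
  | aaaaababb => aaaabbb => aaabab => aabb => aba => b
  | baabbaaab => babaaaab => aaaaab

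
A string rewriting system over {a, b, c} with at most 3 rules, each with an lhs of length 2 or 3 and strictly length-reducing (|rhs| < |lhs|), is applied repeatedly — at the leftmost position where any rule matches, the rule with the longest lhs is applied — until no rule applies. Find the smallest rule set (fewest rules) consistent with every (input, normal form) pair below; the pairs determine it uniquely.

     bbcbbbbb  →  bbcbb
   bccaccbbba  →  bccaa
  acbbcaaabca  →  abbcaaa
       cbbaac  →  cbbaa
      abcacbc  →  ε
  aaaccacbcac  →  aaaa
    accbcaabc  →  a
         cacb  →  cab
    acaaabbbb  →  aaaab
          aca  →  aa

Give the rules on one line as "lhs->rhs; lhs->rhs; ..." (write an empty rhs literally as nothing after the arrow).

abc->; ac->a; bbb->

  | bbcbbbbb => bbcbb
  | bccaccbbba => bccacbbba => bccabbba => bccaa
  | acbbcaaabca => abbcaaabca => abbcaaa
  | cbbaac => cbbaa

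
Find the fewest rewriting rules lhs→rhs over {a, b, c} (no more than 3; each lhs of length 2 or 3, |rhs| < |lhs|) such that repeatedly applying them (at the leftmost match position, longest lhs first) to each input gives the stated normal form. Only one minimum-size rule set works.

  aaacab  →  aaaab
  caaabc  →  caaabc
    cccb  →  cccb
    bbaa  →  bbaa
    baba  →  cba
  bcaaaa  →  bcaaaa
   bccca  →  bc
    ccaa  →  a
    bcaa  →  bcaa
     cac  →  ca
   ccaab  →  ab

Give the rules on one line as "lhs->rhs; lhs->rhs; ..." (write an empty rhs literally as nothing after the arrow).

ac->a; bab->cb; cca->

  | aaacab => aaaab
  | caaabc
  | cccb
  | bbaa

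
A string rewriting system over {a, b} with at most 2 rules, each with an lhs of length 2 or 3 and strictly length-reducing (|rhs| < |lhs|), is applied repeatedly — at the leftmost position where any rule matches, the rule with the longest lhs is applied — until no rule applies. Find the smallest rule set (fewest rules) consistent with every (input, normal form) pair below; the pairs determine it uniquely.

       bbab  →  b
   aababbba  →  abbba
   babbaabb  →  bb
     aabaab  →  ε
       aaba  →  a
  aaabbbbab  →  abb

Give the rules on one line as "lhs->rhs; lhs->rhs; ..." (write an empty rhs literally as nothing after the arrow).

  | bbab => b
  | aababbba => abbba
  | babbaabb => baabb => bb
  | aabaab => aab => ε

aab->; bab->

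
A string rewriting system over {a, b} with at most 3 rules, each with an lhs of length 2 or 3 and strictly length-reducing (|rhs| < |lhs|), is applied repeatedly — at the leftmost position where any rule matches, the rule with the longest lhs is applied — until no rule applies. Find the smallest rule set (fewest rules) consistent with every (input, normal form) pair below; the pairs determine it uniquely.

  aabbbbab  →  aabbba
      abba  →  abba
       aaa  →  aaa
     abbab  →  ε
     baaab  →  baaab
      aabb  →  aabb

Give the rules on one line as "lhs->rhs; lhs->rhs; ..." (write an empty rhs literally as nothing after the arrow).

  | aabbbbab => aabbba
  | abba
  | aaa
  | abbab => aba => ε

aba->; bab->a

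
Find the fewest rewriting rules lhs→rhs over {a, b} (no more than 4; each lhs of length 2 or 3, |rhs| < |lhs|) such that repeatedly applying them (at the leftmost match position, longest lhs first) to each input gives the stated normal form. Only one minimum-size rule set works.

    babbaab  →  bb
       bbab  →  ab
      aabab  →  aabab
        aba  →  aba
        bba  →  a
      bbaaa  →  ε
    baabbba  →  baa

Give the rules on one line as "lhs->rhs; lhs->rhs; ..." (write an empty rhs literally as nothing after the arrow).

aaa->; bba->a; bbb->aa

  | babbaab => baaab => bb
  | bbab => ab
  | aabab
  | aba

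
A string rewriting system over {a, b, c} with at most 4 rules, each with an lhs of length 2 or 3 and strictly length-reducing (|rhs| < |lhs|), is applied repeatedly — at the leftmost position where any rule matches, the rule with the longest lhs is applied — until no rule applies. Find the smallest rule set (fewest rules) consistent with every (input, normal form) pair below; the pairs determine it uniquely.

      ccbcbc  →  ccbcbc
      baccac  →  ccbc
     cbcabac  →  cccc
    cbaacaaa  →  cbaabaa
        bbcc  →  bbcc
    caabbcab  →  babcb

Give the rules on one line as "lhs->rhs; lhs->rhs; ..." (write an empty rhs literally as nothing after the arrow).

bac->cc; bca->c; ca->b

  | ccbcbc
  | baccac => cccac => ccbc
  | cbcabac => ccbac => cccc
  | cbaacaaa => cbaabaa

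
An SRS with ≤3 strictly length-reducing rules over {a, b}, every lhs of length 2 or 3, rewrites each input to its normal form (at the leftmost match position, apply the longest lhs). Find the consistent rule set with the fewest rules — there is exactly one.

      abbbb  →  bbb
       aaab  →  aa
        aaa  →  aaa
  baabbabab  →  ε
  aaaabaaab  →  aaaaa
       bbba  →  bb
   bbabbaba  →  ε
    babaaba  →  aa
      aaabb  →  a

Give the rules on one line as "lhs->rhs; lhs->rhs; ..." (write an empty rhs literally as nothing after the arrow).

  | abbbb => bbb
  | aaab => aa
  | aaa
  | baabbabab => abbabab => babab => ab => ε

ab->; ba->; bab->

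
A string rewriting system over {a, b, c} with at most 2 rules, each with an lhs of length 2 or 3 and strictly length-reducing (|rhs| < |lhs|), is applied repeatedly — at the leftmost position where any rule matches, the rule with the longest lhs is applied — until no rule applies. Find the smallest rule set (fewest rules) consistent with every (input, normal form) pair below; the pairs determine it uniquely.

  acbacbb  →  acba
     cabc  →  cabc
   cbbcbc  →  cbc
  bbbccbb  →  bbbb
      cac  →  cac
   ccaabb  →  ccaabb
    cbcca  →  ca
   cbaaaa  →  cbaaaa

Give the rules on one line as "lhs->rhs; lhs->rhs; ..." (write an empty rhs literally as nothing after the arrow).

bcc->; cbb->

  | acbacbb => acba
  | cabc
  | cbbcbc => cbc
  | bbbccbb => bbbb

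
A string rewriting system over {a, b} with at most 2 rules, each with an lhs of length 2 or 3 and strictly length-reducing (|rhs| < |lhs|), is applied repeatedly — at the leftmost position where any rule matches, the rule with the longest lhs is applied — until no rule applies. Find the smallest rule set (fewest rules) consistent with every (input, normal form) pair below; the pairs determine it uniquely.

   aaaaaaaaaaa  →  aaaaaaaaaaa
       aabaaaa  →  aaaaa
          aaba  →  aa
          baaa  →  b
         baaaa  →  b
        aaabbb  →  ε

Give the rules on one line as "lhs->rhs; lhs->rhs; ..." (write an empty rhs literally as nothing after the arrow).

ab->; ba->b

  | aaaaaaaaaaa
  | aabaaaa => aaaaa
  | aaba => aa
  | baaa => baa => ba => b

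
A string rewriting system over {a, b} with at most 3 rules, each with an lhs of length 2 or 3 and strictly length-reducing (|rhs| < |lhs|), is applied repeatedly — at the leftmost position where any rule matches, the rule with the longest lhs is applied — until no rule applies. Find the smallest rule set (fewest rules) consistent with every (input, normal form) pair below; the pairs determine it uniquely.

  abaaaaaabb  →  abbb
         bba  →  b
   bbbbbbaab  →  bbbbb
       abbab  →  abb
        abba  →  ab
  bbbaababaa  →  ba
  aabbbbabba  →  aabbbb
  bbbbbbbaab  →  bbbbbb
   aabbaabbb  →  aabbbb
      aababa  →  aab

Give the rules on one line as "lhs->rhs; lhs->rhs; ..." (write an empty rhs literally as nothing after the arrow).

aba->ab; bba->b

  | abaaaaaabb => abaaaaabb => abaaaabb => abaaabb => abaabb => ababb => abbb
  | bba => b
  | bbbbbbaab => bbbbbab => bbbbb
  | abbab => abb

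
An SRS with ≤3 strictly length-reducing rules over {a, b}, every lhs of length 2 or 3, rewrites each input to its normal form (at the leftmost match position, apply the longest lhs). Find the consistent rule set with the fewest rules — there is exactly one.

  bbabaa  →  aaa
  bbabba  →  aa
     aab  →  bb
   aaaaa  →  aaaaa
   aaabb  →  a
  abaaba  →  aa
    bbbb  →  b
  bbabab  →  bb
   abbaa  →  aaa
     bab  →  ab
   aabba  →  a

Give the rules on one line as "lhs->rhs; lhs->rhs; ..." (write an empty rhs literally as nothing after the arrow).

aab->bb; ba->a; bbb->

  | bbabaa => babaa => abaa => aaa
  | bbabba => babba => abba => aba => aa
  | aab => bb
  | aaaaa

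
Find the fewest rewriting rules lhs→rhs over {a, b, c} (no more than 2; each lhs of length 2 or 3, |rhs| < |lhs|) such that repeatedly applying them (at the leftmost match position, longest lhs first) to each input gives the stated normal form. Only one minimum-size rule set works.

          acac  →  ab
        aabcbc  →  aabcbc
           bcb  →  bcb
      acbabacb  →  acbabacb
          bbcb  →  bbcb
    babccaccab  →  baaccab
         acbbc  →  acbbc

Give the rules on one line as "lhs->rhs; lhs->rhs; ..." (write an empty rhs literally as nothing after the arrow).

  | acac => ab
  | aabcbc
  | bcb
  | acbabacb

bcc->; cac->b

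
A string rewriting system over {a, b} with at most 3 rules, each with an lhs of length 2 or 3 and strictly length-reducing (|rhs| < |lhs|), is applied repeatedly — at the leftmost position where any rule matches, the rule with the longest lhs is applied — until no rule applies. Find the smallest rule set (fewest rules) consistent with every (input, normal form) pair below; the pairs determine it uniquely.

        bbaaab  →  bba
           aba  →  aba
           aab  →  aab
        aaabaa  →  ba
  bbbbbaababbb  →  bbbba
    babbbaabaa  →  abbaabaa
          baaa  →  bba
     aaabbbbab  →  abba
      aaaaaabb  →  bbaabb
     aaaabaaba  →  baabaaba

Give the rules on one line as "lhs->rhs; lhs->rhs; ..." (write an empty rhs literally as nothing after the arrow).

  | bbaaab => bbbab => bba
  | aba
  | aab
  | aaabaa => babaa => aaa => ba

aaa->ba; bab->a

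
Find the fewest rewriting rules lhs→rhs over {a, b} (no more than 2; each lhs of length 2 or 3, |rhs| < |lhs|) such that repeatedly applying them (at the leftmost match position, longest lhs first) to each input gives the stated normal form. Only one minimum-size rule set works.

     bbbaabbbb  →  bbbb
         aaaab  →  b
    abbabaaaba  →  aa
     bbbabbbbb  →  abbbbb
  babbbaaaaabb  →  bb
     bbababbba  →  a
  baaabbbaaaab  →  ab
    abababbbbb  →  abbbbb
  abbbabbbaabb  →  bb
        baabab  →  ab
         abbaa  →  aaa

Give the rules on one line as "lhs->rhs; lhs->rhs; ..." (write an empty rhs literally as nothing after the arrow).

aab->b; ba->a

  | bbbaabbbb => bbaabbbb => baabbbb => aabbbb => bbbb
  | aaaab => aab => b
  | abbabaaaba => ababaaaba => aabaaaba => baaaba => aaaba => aba => aa
  | bbbabbbbb => bbabbbbb => babbbbb => abbbbb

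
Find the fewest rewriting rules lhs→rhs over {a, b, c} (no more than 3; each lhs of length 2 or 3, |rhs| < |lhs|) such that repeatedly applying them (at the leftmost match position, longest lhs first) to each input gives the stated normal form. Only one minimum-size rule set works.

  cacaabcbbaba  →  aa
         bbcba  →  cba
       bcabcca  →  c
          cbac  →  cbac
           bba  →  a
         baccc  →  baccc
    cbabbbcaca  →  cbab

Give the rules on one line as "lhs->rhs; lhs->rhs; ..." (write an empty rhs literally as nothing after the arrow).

  | cacaabcbbaba => caabcbbaba => abcbbaba => abcaba => abba => aa
  | bbcba => cba
  | bcabcca => bbcca => cca => c
  | cbac

bb->; ca->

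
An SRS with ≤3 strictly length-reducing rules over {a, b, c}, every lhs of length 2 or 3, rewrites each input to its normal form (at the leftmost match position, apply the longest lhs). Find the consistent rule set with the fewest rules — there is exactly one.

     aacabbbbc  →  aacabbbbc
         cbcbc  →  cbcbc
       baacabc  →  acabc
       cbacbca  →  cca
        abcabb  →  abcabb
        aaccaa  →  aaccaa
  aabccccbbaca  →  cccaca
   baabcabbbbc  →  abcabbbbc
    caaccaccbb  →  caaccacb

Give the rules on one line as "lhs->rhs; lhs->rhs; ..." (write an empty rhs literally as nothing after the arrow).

  | aacabbbbc
  | cbcbc
  | baacabc => acabc
  | cbacbca => ccbca => cca

aab->c; ba->; ccb->c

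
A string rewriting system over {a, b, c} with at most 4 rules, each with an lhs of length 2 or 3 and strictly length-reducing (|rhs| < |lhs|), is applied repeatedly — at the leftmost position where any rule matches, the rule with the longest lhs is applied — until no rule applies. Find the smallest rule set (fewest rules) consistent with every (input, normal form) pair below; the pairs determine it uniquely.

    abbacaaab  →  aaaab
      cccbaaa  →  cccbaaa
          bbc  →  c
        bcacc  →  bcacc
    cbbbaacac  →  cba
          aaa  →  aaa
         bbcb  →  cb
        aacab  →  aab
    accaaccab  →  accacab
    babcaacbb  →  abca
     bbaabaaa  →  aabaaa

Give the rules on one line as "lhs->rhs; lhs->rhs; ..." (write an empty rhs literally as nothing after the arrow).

  | abbacaaab => aacaaab => aaaab
  | cccbaaa
  | bbc => c
  | bcacc

aac->a; bab->ab; bb->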